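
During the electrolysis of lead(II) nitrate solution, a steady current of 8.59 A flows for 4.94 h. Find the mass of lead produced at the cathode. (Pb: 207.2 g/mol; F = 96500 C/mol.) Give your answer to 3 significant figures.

Q = 8.59 A × 17784 s = 1.528×10^5 C
Moles of electrons = 1.528×10^5 / 96500 = 1.583 mol
Pb²⁺ + 2e⁻ → Pb, so n(Pb) = 1.583 / 2 = 0.7915 mol
m = 0.7915 × 207.2 = 164 g

164 g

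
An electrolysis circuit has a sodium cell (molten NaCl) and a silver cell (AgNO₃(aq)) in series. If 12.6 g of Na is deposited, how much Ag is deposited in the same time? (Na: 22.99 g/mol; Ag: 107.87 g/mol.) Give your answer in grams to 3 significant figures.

59.1 g

n(Na) = 12.6 / 22.99 = 0.5481 mol
Na⁺ + e⁻ → Na, so n(e⁻) = 0.5481 mol
In series, the same 0.5481 mol of electrons flows through the second cell.
Ag⁺ + e⁻ → Ag, so n(Ag) = 0.5481 mol
m(Ag) = 0.5481 × 107.87 = 59.1 g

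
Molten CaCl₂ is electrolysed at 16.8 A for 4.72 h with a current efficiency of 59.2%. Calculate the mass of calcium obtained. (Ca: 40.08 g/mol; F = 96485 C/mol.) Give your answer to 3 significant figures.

35.1 g

Q = 16.8 × 16992 = 2.855×10^5 C
n(e⁻) = 2.855×10^5 / 96485 = 2.959 mol
Ca²⁺ + 2e⁻ → Ca, so theoretical m(Ca) = 1.480 × 40.08 = 59.32 g
Actual mass = 59.2% × 59.32 = 35.1 g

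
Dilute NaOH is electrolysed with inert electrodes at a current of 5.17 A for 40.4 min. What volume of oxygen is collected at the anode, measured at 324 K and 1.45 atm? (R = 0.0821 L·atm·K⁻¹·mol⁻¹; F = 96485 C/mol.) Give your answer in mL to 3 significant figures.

596 mL

Charge passed = 5.17 × 2424 = 12530 C
n(e⁻) = 12530 / 96485 = 0.1299 mol
2H₂O → O₂ + 4H⁺ + 4e⁻, so n(O₂) = 0.1299 / 4 = 0.03248 mol
V = nRT/P = 0.03248 × 0.0821 × 324 / 1.45 = 0.5958 L
= 596 mL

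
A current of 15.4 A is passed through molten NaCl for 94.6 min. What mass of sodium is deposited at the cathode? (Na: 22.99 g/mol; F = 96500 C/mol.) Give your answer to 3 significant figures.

Q = 15.4 A × 5676 s = 87410 C
Moles of electrons = 87410 / 96500 = 0.9058 mol
Na⁺ + e⁻ → Na, so n(Na) = 0.9058 mol
m = 0.9058 × 22.99 = 20.8 g

20.8 g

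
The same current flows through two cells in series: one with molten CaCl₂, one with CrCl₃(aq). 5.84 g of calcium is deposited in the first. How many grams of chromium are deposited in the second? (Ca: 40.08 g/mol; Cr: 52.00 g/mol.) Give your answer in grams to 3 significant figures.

n(Ca) = 5.84 / 40.08 = 0.1457 mol
Ca²⁺ + 2e⁻ → Ca, so n(e⁻) = 2 × 0.1457 = 0.2914 mol
The cells are in series, so the same charge (and hence the same n(e⁻) = 0.2914 mol) passes through both.
Cr³⁺ + 3e⁻ → Cr, so n(Cr) = 0.2914 / 3 = 0.09713 mol
m(Cr) = 0.09713 × 52.00 = 5.05 g

5.05 g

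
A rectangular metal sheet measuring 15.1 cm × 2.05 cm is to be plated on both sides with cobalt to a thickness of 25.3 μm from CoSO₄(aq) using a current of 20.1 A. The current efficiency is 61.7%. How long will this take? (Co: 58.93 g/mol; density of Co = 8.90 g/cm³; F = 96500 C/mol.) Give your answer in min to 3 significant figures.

6.14 min

Plated area = 2 × 15.1 × 2.05 = 61.91 cm²
Volume = 61.91 × 25.3×10⁻⁴ cm = 0.1566 cm³
m(Co) = 0.1566 × 8.90 = 1.394 g
n(Co) = 1.394 / 58.93 = 0.02366 mol; n(e⁻) = 2 × 0.02366 = 0.04732 mol
Q = 0.04732 × 96500 / 0.617 = 7401 C
t = 7401 / 20.1 = 368.2 s = 6.14 min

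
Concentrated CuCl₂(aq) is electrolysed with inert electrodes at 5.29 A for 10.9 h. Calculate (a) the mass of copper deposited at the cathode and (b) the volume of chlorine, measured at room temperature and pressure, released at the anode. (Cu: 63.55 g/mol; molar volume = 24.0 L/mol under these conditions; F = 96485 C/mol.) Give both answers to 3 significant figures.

68.4 g Cu; 25.8 L Cl₂

Q = 5.29 × 39240 = 2.076×10^5 C; n(e⁻) = 2.076×10^5 / 96485 = 2.152 mol
Cathode: Cu²⁺ + 2e⁻ → Cu → n(Cu) = 2.152/2 = 1.076 mol → 68.4 g
Anode: 2Cl⁻ → Cl₂ + 2e⁻ → n(Cl₂) = 2.152/2 = 1.076 mol → 25.8 L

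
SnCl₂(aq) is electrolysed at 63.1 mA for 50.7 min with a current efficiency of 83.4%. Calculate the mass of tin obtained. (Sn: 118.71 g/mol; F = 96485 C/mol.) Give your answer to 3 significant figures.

0.0985 g

Q = 0.0631 × 3042 = 192.0 C
n(e⁻) = 192.0 / 96485 = 0.001990 mol
Sn²⁺ + 2e⁻ → Sn, so theoretical m(Sn) = 9.950×10^-4 × 118.71 = 0.1181 g
Actual mass = 83.4% × 0.1181 = 0.0985 g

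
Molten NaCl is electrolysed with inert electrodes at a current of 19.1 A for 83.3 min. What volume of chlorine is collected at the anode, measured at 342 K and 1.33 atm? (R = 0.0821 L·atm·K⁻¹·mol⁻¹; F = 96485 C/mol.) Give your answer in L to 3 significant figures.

Charge passed = 19.1 × 4998 = 95460 C
n(e⁻) = 95460 / 96485 = 0.9894 mol
2Cl⁻ → Cl₂ + 2e⁻, so n(Cl₂) = 0.9894 / 2 = 0.4947 mol
V = nRT/P = 0.4947 × 0.0821 × 342 / 1.33 = 10.44 L

10.4 L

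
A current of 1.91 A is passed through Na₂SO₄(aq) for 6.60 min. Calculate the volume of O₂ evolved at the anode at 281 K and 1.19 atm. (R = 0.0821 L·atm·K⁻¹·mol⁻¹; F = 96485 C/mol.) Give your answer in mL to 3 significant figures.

Charge passed = 1.91 × 396 = 756.4 C
n(e⁻) = 756.4 / 96485 = 0.007840 mol
2H₂O → O₂ + 4H⁺ + 4e⁻, so n(O₂) = 0.007840 / 4 = 0.001960 mol
V = nRT/P = 0.001960 × 0.0821 × 281 / 1.19 = 0.03800 L
= 38.0 mL

38.0 mL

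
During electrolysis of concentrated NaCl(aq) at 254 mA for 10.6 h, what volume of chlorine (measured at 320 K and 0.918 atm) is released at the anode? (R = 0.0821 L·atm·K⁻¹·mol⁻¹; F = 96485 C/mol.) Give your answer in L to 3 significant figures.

Q = 0.254 A × 38160 s = 9693 C
n(e⁻) = Q/F = 9693/96485 = 0.1005 mol
2Cl⁻ → Cl₂ + 2e⁻, so n(Cl₂) = 0.1005 / 2 = 0.05025 mol
V = nRT/P = 0.05025 × 0.0821 × 320 / 0.918 = 1.438 L

1.44 L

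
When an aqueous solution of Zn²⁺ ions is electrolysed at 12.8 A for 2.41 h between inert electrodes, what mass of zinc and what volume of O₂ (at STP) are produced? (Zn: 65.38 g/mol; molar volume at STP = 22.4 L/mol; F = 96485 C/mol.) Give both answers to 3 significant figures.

Q = 12.8 × 8676 = 1.111×10^5 C; n(e⁻) = 1.111×10^5 / 96485 = 1.151 mol
Cathode: Zn²⁺ + 2e⁻ → Zn → n(Zn) = 1.151/2 = 0.5755 mol → 37.6 g
Anode: 2H₂O → O₂ + 4H⁺ + 4e⁻ → n(O₂) = 1.151/4 = 0.2878 mol → 6.45 L

37.6 g Zn; 6.45 L O₂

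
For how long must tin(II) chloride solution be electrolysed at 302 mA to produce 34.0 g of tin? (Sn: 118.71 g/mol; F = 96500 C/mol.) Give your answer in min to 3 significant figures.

3050 min

n(Sn) = 34.0 / 118.71 = 0.2864 mol
Sn²⁺ + 2e⁻ → Sn, so n(e⁻) = 2 × 0.2864 = 0.5728 mol
Q = 0.5728 × 96500 = 55280 C
t = Q / I = 55280 / 0.302 = 1.830×10^5 s = 3050 min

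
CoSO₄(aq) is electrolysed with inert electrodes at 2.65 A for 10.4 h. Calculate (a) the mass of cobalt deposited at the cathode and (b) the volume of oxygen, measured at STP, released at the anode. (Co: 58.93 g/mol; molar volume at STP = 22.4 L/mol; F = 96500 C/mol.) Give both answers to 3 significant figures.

Q = 2.65 × 37440 = 99220 C; n(e⁻) = 99220 / 96500 = 1.028 mol
Cathode: Co²⁺ + 2e⁻ → Co → n(Co) = 1.028/2 = 0.5140 mol → 30.3 g
Anode: 2H₂O → O₂ + 4H⁺ + 4e⁻ → n(O₂) = 1.028/4 = 0.2570 mol → 5.76 L

30.3 g Co; 5.76 L O₂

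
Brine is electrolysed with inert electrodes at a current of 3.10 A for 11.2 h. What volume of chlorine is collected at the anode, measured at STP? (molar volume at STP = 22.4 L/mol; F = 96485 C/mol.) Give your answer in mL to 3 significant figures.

Q = 3.10 A × 40320 s = 1.250×10^5 C
Moles of electrons = 1.250×10^5 / 96485 = 1.296 mol
2Cl⁻ → Cl₂ + 2e⁻, so n(Cl₂) = 1.296 / 2 = 0.6480 mol
V = 0.6480 × 22.4 = 14.52 L
= 14500 mL

14500 mL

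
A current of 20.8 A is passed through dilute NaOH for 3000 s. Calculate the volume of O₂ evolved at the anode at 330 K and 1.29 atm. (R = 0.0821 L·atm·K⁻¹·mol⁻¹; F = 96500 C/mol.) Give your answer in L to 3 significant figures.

Q = It = 20.8 × 3000 = 62400 C
Moles of electrons = 62400 / 96500 = 0.6466 mol
2H₂O → O₂ + 4H⁺ + 4e⁻, so n(O₂) = 0.6466 / 4 = 0.1617 mol
V = nRT/P = 0.1617 × 0.0821 × 330 / 1.29 = 3.396 L

3.40 L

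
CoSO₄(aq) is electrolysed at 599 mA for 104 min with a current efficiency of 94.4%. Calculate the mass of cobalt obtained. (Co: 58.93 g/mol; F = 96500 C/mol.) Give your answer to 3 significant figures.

Q = 0.599 × 6240 = 3738 C
n(e⁻) = 3738 / 96500 = 0.03874 mol
Co²⁺ + 2e⁻ → Co, so theoretical m(Co) = 0.01937 × 58.93 = 1.141 g
Actual mass = 94.4% × 1.141 = 1.08 g

1.08 g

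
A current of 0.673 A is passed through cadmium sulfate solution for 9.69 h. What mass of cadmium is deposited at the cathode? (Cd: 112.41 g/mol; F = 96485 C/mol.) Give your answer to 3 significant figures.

13.7 g

Charge passed = 0.673 × 34884 = 23480 C
n(e⁻) = 23480 / 96485 = 0.2434 mol
Cd²⁺ + 2e⁻ → Cd, so n(Cd) = 0.2434 / 2 = 0.1217 mol
m = 0.1217 × 112.41 = 13.7 g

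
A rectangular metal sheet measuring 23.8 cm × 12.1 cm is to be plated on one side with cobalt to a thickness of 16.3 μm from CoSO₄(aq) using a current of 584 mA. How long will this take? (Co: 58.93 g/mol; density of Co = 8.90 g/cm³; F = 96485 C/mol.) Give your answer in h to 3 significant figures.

Plated area = 23.8 × 12.1 = 288.0 cm²
Volume = 288.0 × 16.3×10⁻⁴ cm = 0.4694 cm³
m(Co) = 0.4694 × 8.90 = 4.178 g
n(Co) = 4.178 / 58.93 = 0.07090 mol; n(e⁻) = 2 × 0.07090 = 0.1418 mol
Q = 0.1418 × 96485 = 13680 C
t = 13680 / 0.584 = 23420 s = 6.51 h

6.51 h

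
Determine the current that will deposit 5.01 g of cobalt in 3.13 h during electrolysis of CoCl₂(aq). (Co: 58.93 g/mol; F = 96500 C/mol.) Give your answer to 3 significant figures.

1.46 A

n(Co) = 5.01 / 58.93 = 0.08502 mol
Co²⁺ + 2e⁻ → Co, so n(e⁻) = 2 × 0.08502 = 0.1700 mol
Q = 0.1700 × 96500 = 16410 C
I = Q / t = 16410 / 11268 s = 1.46 A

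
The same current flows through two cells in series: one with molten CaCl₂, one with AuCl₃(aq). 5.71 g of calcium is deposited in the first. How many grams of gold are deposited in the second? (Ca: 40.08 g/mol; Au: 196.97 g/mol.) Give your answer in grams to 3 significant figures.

n(Ca) = 5.71 / 40.08 = 0.1425 mol
Ca²⁺ + 2e⁻ → Ca, so n(e⁻) = 2 × 0.1425 = 0.2850 mol
In series, the same 0.2850 mol of electrons flows through the second cell.
Au³⁺ + 3e⁻ → Au, so n(Au) = 0.2850 / 3 = 0.09500 mol
m(Au) = 0.09500 × 196.97 = 18.7 g

18.7 g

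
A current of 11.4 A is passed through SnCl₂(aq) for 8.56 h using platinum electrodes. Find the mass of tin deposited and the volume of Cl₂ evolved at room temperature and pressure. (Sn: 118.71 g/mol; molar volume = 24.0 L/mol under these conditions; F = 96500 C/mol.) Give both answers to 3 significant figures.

216 g Sn; 43.7 L Cl₂

Q = 11.4 × 30816 = 3.513×10^5 C; n(e⁻) = 3.513×10^5 / 96500 = 3.640 mol
Cathode: Sn²⁺ + 2e⁻ → Sn → n(Sn) = 3.640/2 = 1.820 mol → 216 g
Anode: 2Cl⁻ → Cl₂ + 2e⁻ → n(Cl₂) = 3.640/2 = 1.820 mol → 43.7 L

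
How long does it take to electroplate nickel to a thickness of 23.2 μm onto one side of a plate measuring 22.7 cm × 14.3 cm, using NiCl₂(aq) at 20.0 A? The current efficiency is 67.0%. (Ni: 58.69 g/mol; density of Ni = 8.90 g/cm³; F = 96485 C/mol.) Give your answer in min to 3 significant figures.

27.4 min

Plated area = 22.7 × 14.3 = 324.6 cm²
Volume = 324.6 × 23.2×10⁻⁴ cm = 0.7531 cm³
m(Ni) = 0.7531 × 8.90 = 6.703 g
n(Ni) = 6.703 / 58.69 = 0.1142 mol; n(e⁻) = 2 × 0.1142 = 0.2284 mol
Q = 0.2284 × 96485 / 0.670 = 32890 C
t = 32890 / 20.0 = 1645 s = 27.4 min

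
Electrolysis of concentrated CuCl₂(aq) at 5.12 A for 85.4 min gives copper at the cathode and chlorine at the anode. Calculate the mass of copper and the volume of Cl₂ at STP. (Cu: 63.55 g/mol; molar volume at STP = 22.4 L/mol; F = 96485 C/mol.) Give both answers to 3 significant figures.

8.64 g Cu; 3.05 L Cl₂

Q = 5.12 × 5124 = 26230 C; n(e⁻) = 26230 / 96485 = 0.2719 mol
Cathode: Cu²⁺ + 2e⁻ → Cu → n(Cu) = 0.2719/2 = 0.1360 mol → 8.64 g
Anode: 2Cl⁻ → Cl₂ + 2e⁻ → n(Cl₂) = 0.2719/2 = 0.1360 mol → 3.05 L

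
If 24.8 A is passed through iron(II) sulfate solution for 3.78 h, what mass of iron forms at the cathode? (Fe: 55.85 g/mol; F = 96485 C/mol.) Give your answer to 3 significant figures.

Q = It = 24.8 × 13608 = 3.375×10^5 C
n(e⁻) = 3.375×10^5 / 96485 = 3.498 mol
Fe²⁺ + 2e⁻ → Fe, so n(Fe) = 3.498 / 2 = 1.749 mol
m = 1.749 × 55.85 = 97.7 g

97.7 g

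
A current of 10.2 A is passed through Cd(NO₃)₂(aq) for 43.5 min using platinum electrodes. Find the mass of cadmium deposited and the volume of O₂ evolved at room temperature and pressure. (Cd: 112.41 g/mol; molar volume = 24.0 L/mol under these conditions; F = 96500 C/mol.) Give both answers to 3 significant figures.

15.5 g Cd; 1.66 L O₂

Q = 10.2 × 2610 = 26620 C; n(e⁻) = 26620 / 96500 = 0.2759 mol
Cathode: Cd²⁺ + 2e⁻ → Cd → n(Cd) = 0.2759/2 = 0.1380 mol → 15.5 g
Anode: 2H₂O → O₂ + 4H⁺ + 4e⁻ → n(O₂) = 0.2759/4 = 0.06898 mol → 1.66 L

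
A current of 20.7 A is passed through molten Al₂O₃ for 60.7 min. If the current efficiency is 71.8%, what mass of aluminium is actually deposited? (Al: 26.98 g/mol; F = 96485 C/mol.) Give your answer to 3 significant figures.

Q = 20.7 × 3642 = 75390 C
n(e⁻) = 75390 / 96485 = 0.7814 mol
Al³⁺ + 3e⁻ → Al, so theoretical m(Al) = 0.2605 × 26.98 = 7.028 g
Actual mass = 71.8% × 7.028 = 5.05 g

5.05 g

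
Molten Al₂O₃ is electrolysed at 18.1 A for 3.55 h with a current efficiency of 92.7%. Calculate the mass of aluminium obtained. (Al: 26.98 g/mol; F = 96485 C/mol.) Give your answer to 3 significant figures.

20.0 g

Q = 18.1 × 12780 = 2.313×10^5 C
n(e⁻) = 2.313×10^5 / 96485 = 2.397 mol
Al³⁺ + 3e⁻ → Al, so theoretical m(Al) = 0.7990 × 26.98 = 21.56 g
Actual mass = 92.7% × 21.56 = 20.0 g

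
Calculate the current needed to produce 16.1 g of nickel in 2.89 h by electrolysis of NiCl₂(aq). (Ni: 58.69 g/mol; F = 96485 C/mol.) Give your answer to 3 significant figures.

5.09 A

n(Ni) = 16.1 / 58.69 = 0.2743 mol
Ni²⁺ + 2e⁻ → Ni, so n(e⁻) = 2 × 0.2743 = 0.5486 mol
Q = 0.5486 × 96485 = 52930 C
I = Q / t = 52930 / 10404 s = 5.09 A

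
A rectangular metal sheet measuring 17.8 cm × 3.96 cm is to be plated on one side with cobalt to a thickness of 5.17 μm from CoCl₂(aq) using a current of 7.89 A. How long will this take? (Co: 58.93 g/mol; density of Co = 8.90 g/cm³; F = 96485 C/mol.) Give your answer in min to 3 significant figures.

Plated area = 17.8 × 3.96 = 70.49 cm²
Volume = 70.49 × 5.17×10⁻⁴ cm = 0.03644 cm³
m(Co) = 0.03644 × 8.90 = 0.3243 g
n(Co) = 0.3243 / 58.93 = 0.005503 mol; n(e⁻) = 2 × 0.005503 = 0.01101 mol
Q = 0.01101 × 96485 = 1062 C
t = 1062 / 7.89 = 134.6 s = 2.24 min

2.24 min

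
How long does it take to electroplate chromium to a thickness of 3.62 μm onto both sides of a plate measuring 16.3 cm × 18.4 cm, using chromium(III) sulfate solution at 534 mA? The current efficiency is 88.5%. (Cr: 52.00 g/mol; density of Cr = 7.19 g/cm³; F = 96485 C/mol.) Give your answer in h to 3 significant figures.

5.11 h

Plated area = 2 × 16.3 × 18.4 = 599.8 cm²
Volume = 599.8 × 3.62×10⁻⁴ cm = 0.2171 cm³
m(Cr) = 0.2171 × 7.19 = 1.561 g
n(Cr) = 1.561 / 52.00 = 0.03002 mol; n(e⁻) = 3 × 0.03002 = 0.09006 mol
Q = 0.09006 × 96485 / 0.885 = 9819 C
t = 9819 / 0.534 = 18390 s = 5.11 h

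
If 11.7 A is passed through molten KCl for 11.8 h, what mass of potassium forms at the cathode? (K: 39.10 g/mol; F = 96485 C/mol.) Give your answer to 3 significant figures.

Charge passed = 11.7 × 42480 = 4.970×10^5 C
n(e⁻) = Q/F = 4.970×10^5/96485 = 5.151 mol
K⁺ + e⁻ → K, so n(K) = 5.151 mol
m = 5.151 × 39.10 = 201 g

201 g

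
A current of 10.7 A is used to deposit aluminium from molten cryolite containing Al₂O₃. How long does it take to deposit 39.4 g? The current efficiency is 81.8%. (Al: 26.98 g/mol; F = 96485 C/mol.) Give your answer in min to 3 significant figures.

n(Al) = 39.4 / 26.98 = 1.460 mol
Al³⁺ + 3e⁻ → Al, so n(e⁻) = 3 × 1.460 = 4.380 mol
Q = 4.380 × 96485 / 0.818 = 5.166×10^5 C
t = Q / I = 5.166×10^5 / 10.7 = 48280 s = 805 min

805 min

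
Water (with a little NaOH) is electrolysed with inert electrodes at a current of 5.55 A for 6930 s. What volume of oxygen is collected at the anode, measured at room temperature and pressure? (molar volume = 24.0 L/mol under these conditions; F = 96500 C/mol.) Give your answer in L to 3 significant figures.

2.39 L

Q = 5.55 A × 6930 s = 38460 C
Moles of electrons = 38460 / 96500 = 0.3985 mol
2H₂O → O₂ + 4H⁺ + 4e⁻, so n(O₂) = 0.3985 / 4 = 0.09963 mol
V = 0.09963 × 24.0 = 2.391 L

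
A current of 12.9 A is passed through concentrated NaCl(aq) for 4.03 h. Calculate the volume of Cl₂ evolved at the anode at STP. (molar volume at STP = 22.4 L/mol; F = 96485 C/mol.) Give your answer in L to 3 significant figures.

Q = It = 12.9 × 14508 = 1.872×10^5 C
Moles of electrons = 1.872×10^5 / 96485 = 1.940 mol
2Cl⁻ → Cl₂ + 2e⁻, so n(Cl₂) = 1.940 / 2 = 0.9700 mol
V = 0.9700 × 22.4 = 21.73 L

21.7 L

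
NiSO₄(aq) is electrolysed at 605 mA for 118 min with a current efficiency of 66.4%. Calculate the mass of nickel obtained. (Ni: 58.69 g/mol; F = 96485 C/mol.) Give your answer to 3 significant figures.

Q = 0.605 × 7080 = 4283 C
n(e⁻) = 4283 / 96485 = 0.04439 mol
Ni²⁺ + 2e⁻ → Ni, so theoretical m(Ni) = 0.02220 × 58.69 = 1.303 g
Actual mass = 66.4% × 1.303 = 0.865 g

0.865 g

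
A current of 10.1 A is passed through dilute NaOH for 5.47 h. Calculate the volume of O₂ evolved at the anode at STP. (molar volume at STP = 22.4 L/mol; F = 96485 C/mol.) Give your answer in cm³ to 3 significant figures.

11500 cm³

Q = 10.1 A × 19692 s = 1.989×10^5 C
n(e⁻) = 1.989×10^5 / 96485 = 2.061 mol
2H₂O → O₂ + 4H⁺ + 4e⁻, so n(O₂) = 2.061 / 4 = 0.5153 mol
V = 0.5153 × 22.4 = 11.54 L
= 11500 cm³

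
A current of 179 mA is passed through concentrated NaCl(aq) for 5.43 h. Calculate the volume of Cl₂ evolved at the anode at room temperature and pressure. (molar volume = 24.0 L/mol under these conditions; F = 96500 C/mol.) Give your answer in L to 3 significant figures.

0.435 L

Charge passed = 0.179 × 19548 = 3499 C
Moles of electrons = 3499 / 96500 = 0.03626 mol
2Cl⁻ → Cl₂ + 2e⁻, so n(Cl₂) = 0.03626 / 2 = 0.01813 mol
V = 0.01813 × 24.0 = 0.4351 L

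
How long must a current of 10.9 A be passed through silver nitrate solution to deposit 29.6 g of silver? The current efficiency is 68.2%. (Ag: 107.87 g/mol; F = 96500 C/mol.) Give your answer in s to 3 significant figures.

3560 s

n(Ag) = 29.6 / 107.87 = 0.2744 mol
Ag⁺ + e⁻ → Ag, so n(e⁻) = 0.2744 mol
Q = 0.2744 × 96500 / 0.682 = 38830 C
t = Q / I = 38830 / 10.9 = 3562 s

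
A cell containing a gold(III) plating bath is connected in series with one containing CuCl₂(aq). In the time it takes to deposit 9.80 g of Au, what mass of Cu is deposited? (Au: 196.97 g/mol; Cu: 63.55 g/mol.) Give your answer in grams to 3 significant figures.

4.74 g

n(Au) = 9.80 / 196.97 = 0.04975 mol
Au³⁺ + 3e⁻ → Au, so n(e⁻) = 3 × 0.04975 = 0.1493 mol
Same current for the same time ⇒ same n(e⁻) = 0.1493 mol in both cells.
Cu²⁺ + 2e⁻ → Cu, so n(Cu) = 0.1493 / 2 = 0.07465 mol
m(Cu) = 0.07465 × 63.55 = 4.74 g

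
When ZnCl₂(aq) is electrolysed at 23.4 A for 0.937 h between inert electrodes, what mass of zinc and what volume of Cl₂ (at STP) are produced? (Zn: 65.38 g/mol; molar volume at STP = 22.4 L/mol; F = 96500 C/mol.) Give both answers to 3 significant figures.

26.7 g Zn; 9.16 L Cl₂

Q = 23.4 × 3373.2 = 78930 C; n(e⁻) = 78930 / 96500 = 0.8179 mol
Cathode: Zn²⁺ + 2e⁻ → Zn → n(Zn) = 0.8179/2 = 0.4090 mol → 26.7 g
Anode: 2Cl⁻ → Cl₂ + 2e⁻ → n(Cl₂) = 0.8179/2 = 0.4090 mol → 9.16 L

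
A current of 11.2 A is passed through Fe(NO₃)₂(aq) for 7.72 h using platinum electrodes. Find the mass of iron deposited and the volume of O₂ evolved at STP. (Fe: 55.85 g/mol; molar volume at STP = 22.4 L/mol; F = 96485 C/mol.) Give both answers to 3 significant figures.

Q = 11.2 × 27792 = 3.113×10^5 C; n(e⁻) = 3.113×10^5 / 96485 = 3.226 mol
Cathode: Fe²⁺ + 2e⁻ → Fe → n(Fe) = 3.226/2 = 1.613 mol → 90.1 g
Anode: 2H₂O → O₂ + 4H⁺ + 4e⁻ → n(O₂) = 3.226/4 = 0.8065 mol → 18.1 L

90.1 g Fe; 18.1 L O₂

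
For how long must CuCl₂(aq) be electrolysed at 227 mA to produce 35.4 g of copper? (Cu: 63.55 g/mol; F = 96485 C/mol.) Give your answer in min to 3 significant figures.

7890 min

n(Cu) = 35.4 / 63.55 = 0.5570 mol
Cu²⁺ + 2e⁻ → Cu, so n(e⁻) = 2 × 0.5570 = 1.114 mol
Q = 1.114 × 96485 = 1.075×10^5 C
t = Q / I = 1.075×10^5 / 0.227 = 4.736×10^5 s = 7890 min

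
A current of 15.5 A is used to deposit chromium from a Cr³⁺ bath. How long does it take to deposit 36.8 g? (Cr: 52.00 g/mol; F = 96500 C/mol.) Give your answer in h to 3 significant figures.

3.67 h

n(Cr) = 36.8 / 52.00 = 0.7077 mol
Cr³⁺ + 3e⁻ → Cr, so n(e⁻) = 3 × 0.7077 = 2.123 mol
Q = 2.123 × 96500 = 2.049×10^5 C
t = Q / I = 2.049×10^5 / 15.5 = 13220 s = 3.67 h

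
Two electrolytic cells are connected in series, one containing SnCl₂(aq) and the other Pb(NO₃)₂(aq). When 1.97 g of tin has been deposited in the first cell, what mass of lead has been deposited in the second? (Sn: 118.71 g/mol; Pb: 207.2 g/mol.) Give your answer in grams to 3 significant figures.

n(Sn) = 1.97 / 118.71 = 0.01660 mol
Sn²⁺ + 2e⁻ → Sn, so n(e⁻) = 2 × 0.01660 = 0.03320 mol
Since the cells are in series, n(e⁻) in the Pb cell is also 0.03320 mol.
Pb²⁺ + 2e⁻ → Pb, so n(Pb) = 0.03320 / 2 = 0.01660 mol
m(Pb) = 0.01660 × 207.2 = 3.44 g

3.44 g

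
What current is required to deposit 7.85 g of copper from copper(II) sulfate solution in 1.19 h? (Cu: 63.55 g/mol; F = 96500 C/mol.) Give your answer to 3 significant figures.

5.56 A

n(Cu) = 7.85 / 63.55 = 0.1235 mol
Cu²⁺ + 2e⁻ → Cu, so n(e⁻) = 2 × 0.1235 = 0.2470 mol
Q = 0.2470 × 96500 = 23840 C
I = Q / t = 23840 / 4284 s = 5.56 A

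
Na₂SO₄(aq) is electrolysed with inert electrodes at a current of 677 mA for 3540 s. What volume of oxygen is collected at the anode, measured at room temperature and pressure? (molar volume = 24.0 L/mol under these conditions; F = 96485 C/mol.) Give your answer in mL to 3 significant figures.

149 mL

Charge passed = 0.677 × 3540 = 2397 C
n(e⁻) = Q/F = 2397/96485 = 0.02484 mol
2H₂O → O₂ + 4H⁺ + 4e⁻, so n(O₂) = 0.02484 / 4 = 0.006210 mol
V = 0.006210 × 24.0 = 0.1490 L
= 149 mL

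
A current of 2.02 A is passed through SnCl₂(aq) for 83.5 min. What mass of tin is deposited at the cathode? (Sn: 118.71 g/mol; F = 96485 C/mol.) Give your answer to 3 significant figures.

6.23 g

Charge passed = 2.02 × 5010 = 10120 C
Moles of electrons = 10120 / 96485 = 0.1049 mol
Sn²⁺ + 2e⁻ → Sn, so n(Sn) = 0.1049 / 2 = 0.05245 mol
m = 0.05245 × 118.71 = 6.23 g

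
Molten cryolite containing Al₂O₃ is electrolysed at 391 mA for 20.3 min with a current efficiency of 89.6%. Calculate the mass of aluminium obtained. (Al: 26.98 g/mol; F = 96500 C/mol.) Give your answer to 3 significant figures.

0.0398 g

Q = 0.391 × 1218 = 476.2 C
n(e⁻) = 476.2 / 96500 = 0.004935 mol
Al³⁺ + 3e⁻ → Al, so theoretical m(Al) = 0.001645 × 26.98 = 0.04438 g
Actual mass = 89.6% × 0.04438 = 0.0398 g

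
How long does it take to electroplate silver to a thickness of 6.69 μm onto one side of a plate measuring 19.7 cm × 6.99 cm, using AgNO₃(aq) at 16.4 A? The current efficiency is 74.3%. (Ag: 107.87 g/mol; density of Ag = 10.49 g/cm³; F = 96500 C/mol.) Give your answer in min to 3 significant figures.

1.18 min

Plated area = 19.7 × 6.99 = 137.7 cm²
Volume = 137.7 × 6.69×10⁻⁴ cm = 0.09212 cm³
m(Ag) = 0.09212 × 10.49 = 0.9663 g
n(Ag) = 0.9663 / 107.87 = 0.008958 mol; n(e⁻) = 0.008958 mol
Q = 0.008958 × 96500 / 0.743 = 1163 C
t = 1163 / 16.4 = 70.91 s = 1.18 min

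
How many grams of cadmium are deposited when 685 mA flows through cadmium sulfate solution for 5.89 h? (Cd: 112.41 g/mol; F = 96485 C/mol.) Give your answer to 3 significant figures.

Charge passed = 0.685 × 21204 = 14520 C
n(e⁻) = 14520 / 96485 = 0.1505 mol
Cd²⁺ + 2e⁻ → Cd, so n(Cd) = 0.1505 / 2 = 0.07525 mol
m = 0.07525 × 112.41 = 8.46 g

8.46 g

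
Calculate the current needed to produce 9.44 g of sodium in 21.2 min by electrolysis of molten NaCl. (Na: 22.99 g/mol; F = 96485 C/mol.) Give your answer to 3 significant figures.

n(Na) = 9.44 / 22.99 = 0.4106 mol
Na⁺ + e⁻ → Na, so n(e⁻) = 0.4106 mol
Q = 0.4106 × 96485 = 39620 C
I = Q / t = 39620 / 1272 s = 31.1 A

31.1 A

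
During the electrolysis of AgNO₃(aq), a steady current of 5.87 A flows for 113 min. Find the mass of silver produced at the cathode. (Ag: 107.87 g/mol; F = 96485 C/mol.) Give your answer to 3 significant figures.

Charge passed = 5.87 × 6780 = 39800 C
n(e⁻) = Q/F = 39800/96485 = 0.4125 mol
Ag⁺ + e⁻ → Ag, so n(Ag) = 0.4125 mol
m = 0.4125 × 107.87 = 44.5 g

44.5 g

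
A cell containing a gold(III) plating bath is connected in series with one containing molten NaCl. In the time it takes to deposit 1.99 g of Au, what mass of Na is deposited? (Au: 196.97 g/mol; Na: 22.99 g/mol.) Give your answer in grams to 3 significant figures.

0.697 g

n(Au) = 1.99 / 196.97 = 0.01010 mol
Au³⁺ + 3e⁻ → Au, so n(e⁻) = 3 × 0.01010 = 0.03030 mol
Same current for the same time ⇒ same n(e⁻) = 0.03030 mol in both cells.
Na⁺ + e⁻ → Na, so n(Na) = 0.03030 mol
m(Na) = 0.03030 × 22.99 = 0.697 g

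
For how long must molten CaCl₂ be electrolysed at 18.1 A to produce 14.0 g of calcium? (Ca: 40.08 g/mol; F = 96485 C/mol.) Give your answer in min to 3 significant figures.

n(Ca) = 14.0 / 40.08 = 0.3493 mol
Ca²⁺ + 2e⁻ → Ca, so n(e⁻) = 2 × 0.3493 = 0.6986 mol
Q = 0.6986 × 96485 = 67400 C
t = Q / I = 67400 / 18.1 = 3724 s = 62.1 min

62.1 min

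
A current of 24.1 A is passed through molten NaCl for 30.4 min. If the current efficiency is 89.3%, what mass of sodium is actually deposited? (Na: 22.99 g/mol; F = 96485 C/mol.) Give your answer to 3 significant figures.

9.35 g

Q = 24.1 × 1824 = 43960 C
n(e⁻) = 43960 / 96485 = 0.4556 mol
Na⁺ + e⁻ → Na, so theoretical m(Na) = 0.4556 × 22.99 = 10.47 g
Actual mass = 89.3% × 10.47 = 9.35 g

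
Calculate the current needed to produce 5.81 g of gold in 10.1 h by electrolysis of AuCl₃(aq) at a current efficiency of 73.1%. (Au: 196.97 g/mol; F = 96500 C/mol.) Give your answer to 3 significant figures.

n(Au) = 5.81 / 196.97 = 0.02950 mol
Au³⁺ + 3e⁻ → Au, so n(e⁻) = 3 × 0.02950 = 0.08850 mol
Q = 0.08850 × 96500 / 0.731 = 11680 C
I = Q / t = 11680 / 36360 s = 0.321 A

0.321 A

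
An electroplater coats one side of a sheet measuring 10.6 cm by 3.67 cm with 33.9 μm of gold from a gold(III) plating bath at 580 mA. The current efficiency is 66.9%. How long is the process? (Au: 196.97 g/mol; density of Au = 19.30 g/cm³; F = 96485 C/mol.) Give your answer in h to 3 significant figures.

Plated area = 10.6 × 3.67 = 38.90 cm²
Volume = 38.90 × 33.9×10⁻⁴ cm = 0.1319 cm³
m(Au) = 0.1319 × 19.30 = 2.546 g
n(Au) = 2.546 / 196.97 = 0.01293 mol; n(e⁻) = 3 × 0.01293 = 0.03879 mol
Q = 0.03879 × 96485 / 0.669 = 5594 C
t = 5594 / 0.580 = 9645 s = 2.68 h

2.68 h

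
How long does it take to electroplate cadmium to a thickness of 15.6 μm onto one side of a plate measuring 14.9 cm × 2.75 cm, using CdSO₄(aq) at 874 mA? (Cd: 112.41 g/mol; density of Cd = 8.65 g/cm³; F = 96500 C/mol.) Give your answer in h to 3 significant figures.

Plated area = 14.9 × 2.75 = 40.98 cm²
Volume = 40.98 × 15.6×10⁻⁴ cm = 0.06393 cm³
m(Cd) = 0.06393 × 8.65 = 0.5530 g
n(Cd) = 0.5530 / 112.41 = 0.004919 mol; n(e⁻) = 2 × 0.004919 = 0.009838 mol
Q = 0.009838 × 96500 = 949.4 C
t = 949.4 / 0.874 = 1086 s = 0.302 h

0.302 h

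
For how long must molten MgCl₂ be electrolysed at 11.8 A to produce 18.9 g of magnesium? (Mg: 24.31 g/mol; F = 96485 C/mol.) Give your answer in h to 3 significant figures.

n(Mg) = 18.9 / 24.31 = 0.7775 mol
Mg²⁺ + 2e⁻ → Mg, so n(e⁻) = 2 × 0.7775 = 1.555 mol
Q = 1.555 × 96485 = 1.500×10^5 C
t = Q / I = 1.500×10^5 / 11.8 = 12710 s = 3.53 h

3.53 h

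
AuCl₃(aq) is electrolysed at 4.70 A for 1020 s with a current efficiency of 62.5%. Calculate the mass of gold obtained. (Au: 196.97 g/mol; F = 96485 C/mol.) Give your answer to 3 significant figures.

2.04 g

Q = 4.70 × 1020 = 4794 C
n(e⁻) = 4794 / 96485 = 0.04969 mol
Au³⁺ + 3e⁻ → Au, so theoretical m(Au) = 0.01656 × 196.97 = 3.262 g
Actual mass = 62.5% × 3.262 = 2.04 g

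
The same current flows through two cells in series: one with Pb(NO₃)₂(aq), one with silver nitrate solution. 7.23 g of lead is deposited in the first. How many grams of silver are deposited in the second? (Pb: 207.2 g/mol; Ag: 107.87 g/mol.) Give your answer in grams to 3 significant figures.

n(Pb) = 7.23 / 207.2 = 0.03489 mol
Pb²⁺ + 2e⁻ → Pb, so n(e⁻) = 2 × 0.03489 = 0.06978 mol
In series, the same 0.06978 mol of electrons flows through the second cell.
Ag⁺ + e⁻ → Ag, so n(Ag) = 0.06978 mol
m(Ag) = 0.06978 × 107.87 = 7.53 g

7.53 g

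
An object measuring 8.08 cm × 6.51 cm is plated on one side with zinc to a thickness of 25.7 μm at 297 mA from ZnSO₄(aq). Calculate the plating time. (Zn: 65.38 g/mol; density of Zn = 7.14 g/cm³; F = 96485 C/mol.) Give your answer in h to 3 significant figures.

Plated area = 8.08 × 6.51 = 52.60 cm²
Volume = 52.60 × 25.7×10⁻⁴ cm = 0.1352 cm³
m(Zn) = 0.1352 × 7.14 = 0.9653 g
n(Zn) = 0.9653 / 65.38 = 0.01476 mol; n(e⁻) = 2 × 0.01476 = 0.02952 mol
Q = 0.02952 × 96485 = 2848 C
t = 2848 / 0.297 = 9589 s = 2.66 h

2.66 h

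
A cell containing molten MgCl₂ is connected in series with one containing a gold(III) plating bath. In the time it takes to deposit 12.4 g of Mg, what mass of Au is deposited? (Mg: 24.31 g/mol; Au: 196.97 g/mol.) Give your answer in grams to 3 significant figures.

n(Mg) = 12.4 / 24.31 = 0.5101 mol
Mg²⁺ + 2e⁻ → Mg, so n(e⁻) = 2 × 0.5101 = 1.020 mol
In series, the same 1.020 mol of electrons flows through the second cell.
Au³⁺ + 3e⁻ → Au, so n(Au) = 1.020 / 3 = 0.3400 mol
m(Au) = 0.3400 × 196.97 = 67.0 g

67.0 g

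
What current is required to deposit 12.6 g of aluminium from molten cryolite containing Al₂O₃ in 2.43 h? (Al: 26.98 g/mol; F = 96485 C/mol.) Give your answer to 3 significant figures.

n(Al) = 12.6 / 26.98 = 0.4670 mol
Al³⁺ + 3e⁻ → Al, so n(e⁻) = 3 × 0.4670 = 1.401 mol
Q = 1.401 × 96485 = 1.352×10^5 C
I = Q / t = 1.352×10^5 / 8748 s = 15.5 A

15.5 A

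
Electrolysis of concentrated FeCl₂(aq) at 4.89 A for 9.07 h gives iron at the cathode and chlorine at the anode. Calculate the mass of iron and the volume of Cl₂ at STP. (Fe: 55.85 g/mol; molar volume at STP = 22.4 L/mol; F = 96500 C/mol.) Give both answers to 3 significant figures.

46.2 g Fe; 18.5 L Cl₂

Q = 4.89 × 32652 = 1.597×10^5 C; n(e⁻) = 1.597×10^5 / 96500 = 1.655 mol
Cathode: Fe²⁺ + 2e⁻ → Fe → n(Fe) = 1.655/2 = 0.8275 mol → 46.2 g
Anode: 2Cl⁻ → Cl₂ + 2e⁻ → n(Cl₂) = 1.655/2 = 0.8275 mol → 18.5 L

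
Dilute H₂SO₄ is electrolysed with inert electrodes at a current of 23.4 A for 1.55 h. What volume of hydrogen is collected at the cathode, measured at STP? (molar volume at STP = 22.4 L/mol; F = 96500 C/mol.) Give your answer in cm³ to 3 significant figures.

Q = It = 23.4 × 5580 = 1.306×10^5 C
n(e⁻) = 1.306×10^5 / 96500 = 1.353 mol
2H⁺ + 2e⁻ → H₂, so n(H₂) = 1.353 / 2 = 0.6765 mol
V = 0.6765 × 22.4 = 15.15 L
= 15200 cm³

15200 cm³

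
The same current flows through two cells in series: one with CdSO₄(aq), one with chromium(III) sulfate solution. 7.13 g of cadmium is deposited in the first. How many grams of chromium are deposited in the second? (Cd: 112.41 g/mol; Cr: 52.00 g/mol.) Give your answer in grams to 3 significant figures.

2.20 g

n(Cd) = 7.13 / 112.41 = 0.06343 mol
Cd²⁺ + 2e⁻ → Cd, so n(e⁻) = 2 × 0.06343 = 0.1269 mol
Same current for the same time ⇒ same n(e⁻) = 0.1269 mol in both cells.
Cr³⁺ + 3e⁻ → Cr, so n(Cr) = 0.1269 / 3 = 0.04230 mol
m(Cr) = 0.04230 × 52.00 = 2.20 g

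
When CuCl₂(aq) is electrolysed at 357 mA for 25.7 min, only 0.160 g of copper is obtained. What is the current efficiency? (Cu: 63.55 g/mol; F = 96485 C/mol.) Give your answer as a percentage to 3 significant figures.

88.3%

Q = 0.357 × 1542 = 550.5 C
n(e⁻) = 550.5 / 96485 = 0.005706 mol
Cu²⁺ + 2e⁻ → Cu, so theoretical n(Cu) = 0.002853 mol → 0.1813 g
Efficiency = 0.160 / 0.1813 = 0.8825 = 88.3%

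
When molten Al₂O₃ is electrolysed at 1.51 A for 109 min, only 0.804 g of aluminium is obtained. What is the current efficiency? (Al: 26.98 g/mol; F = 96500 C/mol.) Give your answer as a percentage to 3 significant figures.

87.4%

Q = 1.51 × 6540 = 9875 C
n(e⁻) = 9875 / 96500 = 0.1023 mol
Al³⁺ + 3e⁻ → Al, so theoretical n(Al) = 0.03410 mol → 0.9200 g
Efficiency = 0.804 / 0.9200 = 0.8739 = 87.4%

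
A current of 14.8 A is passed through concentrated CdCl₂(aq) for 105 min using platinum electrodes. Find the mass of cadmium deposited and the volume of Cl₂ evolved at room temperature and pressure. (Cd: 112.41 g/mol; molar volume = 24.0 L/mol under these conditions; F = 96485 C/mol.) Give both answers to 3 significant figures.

54.3 g Cd; 11.6 L Cl₂

Q = 14.8 × 6300 = 93240 C; n(e⁻) = 93240 / 96485 = 0.9664 mol
Cathode: Cd²⁺ + 2e⁻ → Cd → n(Cd) = 0.9664/2 = 0.4832 mol → 54.3 g
Anode: 2Cl⁻ → Cl₂ + 2e⁻ → n(Cl₂) = 0.9664/2 = 0.4832 mol → 11.6 L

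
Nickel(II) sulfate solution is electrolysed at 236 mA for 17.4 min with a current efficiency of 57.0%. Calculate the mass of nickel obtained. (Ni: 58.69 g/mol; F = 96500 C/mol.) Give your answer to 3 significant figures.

0.0427 g

Q = 0.236 × 1044 = 246.4 C
n(e⁻) = 246.4 / 96500 = 0.002553 mol
Ni²⁺ + 2e⁻ → Ni, so theoretical m(Ni) = 0.001277 × 58.69 = 0.07495 g
Actual mass = 57.0% × 0.07495 = 0.0427 g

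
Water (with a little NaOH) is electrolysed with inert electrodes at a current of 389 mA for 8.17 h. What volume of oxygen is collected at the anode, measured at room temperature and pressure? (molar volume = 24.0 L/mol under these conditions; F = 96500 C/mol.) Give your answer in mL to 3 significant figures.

711 mL

Charge passed = 0.389 × 29412 = 11440 C
n(e⁻) = Q/F = 11440/96500 = 0.1185 mol
2H₂O → O₂ + 4H⁺ + 4e⁻, so n(O₂) = 0.1185 / 4 = 0.02963 mol
V = 0.02963 × 24.0 = 0.7111 L
= 711 mL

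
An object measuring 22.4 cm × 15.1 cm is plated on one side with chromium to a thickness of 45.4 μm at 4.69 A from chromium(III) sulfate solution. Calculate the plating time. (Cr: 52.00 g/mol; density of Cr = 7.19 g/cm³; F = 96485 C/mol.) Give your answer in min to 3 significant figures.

218 min

Plated area = 22.4 × 15.1 = 338.2 cm²
Volume = 338.2 × 45.4×10⁻⁴ cm = 1.535 cm³
m(Cr) = 1.535 × 7.19 = 11.04 g
n(Cr) = 11.04 / 52.00 = 0.2123 mol; n(e⁻) = 3 × 0.2123 = 0.6369 mol
Q = 0.6369 × 96485 = 61450 C
t = 61450 / 4.69 = 13100 s = 218 min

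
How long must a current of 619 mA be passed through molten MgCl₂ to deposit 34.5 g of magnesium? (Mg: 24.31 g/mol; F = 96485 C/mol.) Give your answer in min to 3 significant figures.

n(Mg) = 34.5 / 24.31 = 1.419 mol
Mg²⁺ + 2e⁻ → Mg, so n(e⁻) = 2 × 1.419 = 2.838 mol
Q = 2.838 × 96485 = 2.738×10^5 C
t = Q / I = 2.738×10^5 / 0.619 = 4.423×10^5 s = 7370 min

7370 min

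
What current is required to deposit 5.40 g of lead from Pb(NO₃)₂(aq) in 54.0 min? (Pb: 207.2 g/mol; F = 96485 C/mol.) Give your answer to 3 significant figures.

1.55 A

n(Pb) = 5.40 / 207.2 = 0.02606 mol
Pb²⁺ + 2e⁻ → Pb, so n(e⁻) = 2 × 0.02606 = 0.05212 mol
Q = 0.05212 × 96485 = 5029 C
I = Q / t = 5029 / 3240 s = 1.55 A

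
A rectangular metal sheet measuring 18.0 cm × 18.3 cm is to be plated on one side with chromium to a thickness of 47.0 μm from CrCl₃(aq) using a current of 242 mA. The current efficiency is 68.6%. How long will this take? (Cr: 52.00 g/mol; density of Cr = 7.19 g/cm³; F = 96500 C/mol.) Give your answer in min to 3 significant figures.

Plated area = 18.0 × 18.3 = 329.4 cm²
Volume = 329.4 × 47.0×10⁻⁴ cm = 1.548 cm³
m(Cr) = 1.548 × 7.19 = 11.13 g
n(Cr) = 11.13 / 52.00 = 0.2140 mol; n(e⁻) = 3 × 0.2140 = 0.6420 mol
Q = 0.6420 × 96500 / 0.686 = 90310 C
t = 90310 / 0.242 = 3.732×10^5 s = 6220 min

6220 min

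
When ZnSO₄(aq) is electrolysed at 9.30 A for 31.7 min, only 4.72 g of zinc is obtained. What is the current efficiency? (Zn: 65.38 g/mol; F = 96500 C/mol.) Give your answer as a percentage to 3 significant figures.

78.8%

Q = 9.30 × 1902 = 17690 C
n(e⁻) = 17690 / 96500 = 0.1833 mol
Zn²⁺ + 2e⁻ → Zn, so theoretical n(Zn) = 0.09165 mol → 5.992 g
Efficiency = 4.72 / 5.992 = 0.7877 = 78.8%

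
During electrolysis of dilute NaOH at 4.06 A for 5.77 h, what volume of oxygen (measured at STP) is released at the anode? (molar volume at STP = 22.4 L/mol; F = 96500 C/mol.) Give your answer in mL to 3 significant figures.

Charge passed = 4.06 × 20772 = 84330 C
n(e⁻) = Q/F = 84330/96500 = 0.8739 mol
2H₂O → O₂ + 4H⁺ + 4e⁻, so n(O₂) = 0.8739 / 4 = 0.2185 mol
V = 0.2185 × 22.4 = 4.894 L
= 4890 mL

4890 mL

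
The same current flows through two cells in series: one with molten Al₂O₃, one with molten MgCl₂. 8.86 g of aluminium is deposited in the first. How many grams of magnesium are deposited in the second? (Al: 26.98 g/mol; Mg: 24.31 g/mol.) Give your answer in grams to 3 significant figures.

n(Al) = 8.86 / 26.98 = 0.3284 mol
Al³⁺ + 3e⁻ → Al, so n(e⁻) = 3 × 0.3284 = 0.9852 mol
In series, the same 0.9852 mol of electrons flows through the second cell.
Mg²⁺ + 2e⁻ → Mg, so n(Mg) = 0.9852 / 2 = 0.4926 mol
m(Mg) = 0.4926 × 24.31 = 12.0 g

12.0 g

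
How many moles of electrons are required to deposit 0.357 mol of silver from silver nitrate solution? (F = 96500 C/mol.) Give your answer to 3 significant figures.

0.357 mol

Ag⁺ + e⁻ → Ag, so n(e⁻) = 1 × 0.357 = 0.3570 mol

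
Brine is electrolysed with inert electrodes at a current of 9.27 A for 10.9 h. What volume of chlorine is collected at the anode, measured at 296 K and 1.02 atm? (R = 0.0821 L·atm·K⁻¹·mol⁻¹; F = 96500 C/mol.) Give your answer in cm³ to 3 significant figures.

Q = 9.27 A × 39240 s = 3.638×10^5 C
n(e⁻) = 3.638×10^5 / 96500 = 3.770 mol
2Cl⁻ → Cl₂ + 2e⁻, so n(Cl₂) = 3.770 / 2 = 1.885 mol
V = nRT/P = 1.885 × 0.0821 × 296 / 1.02 = 44.91 L
= 44900 cm³

44900 cm³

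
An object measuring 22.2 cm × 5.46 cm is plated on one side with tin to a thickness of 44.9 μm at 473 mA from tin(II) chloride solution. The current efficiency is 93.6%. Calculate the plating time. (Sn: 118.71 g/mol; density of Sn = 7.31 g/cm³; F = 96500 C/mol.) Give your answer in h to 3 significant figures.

Plated area = 22.2 × 5.46 = 121.2 cm²
Volume = 121.2 × 44.9×10⁻⁴ cm = 0.5442 cm³
m(Sn) = 0.5442 × 7.31 = 3.978 g
n(Sn) = 3.978 / 118.71 = 0.03351 mol; n(e⁻) = 2 × 0.03351 = 0.06702 mol
Q = 0.06702 × 96500 / 0.936 = 6910 C
t = 6910 / 0.473 = 14610 s = 4.06 h

4.06 h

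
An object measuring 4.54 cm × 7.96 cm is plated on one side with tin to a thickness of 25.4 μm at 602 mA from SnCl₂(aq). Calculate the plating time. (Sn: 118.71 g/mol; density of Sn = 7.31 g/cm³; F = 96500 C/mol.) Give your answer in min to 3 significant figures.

Plated area = 4.54 × 7.96 = 36.14 cm²
Volume = 36.14 × 25.4×10⁻⁴ cm = 0.09180 cm³
m(Sn) = 0.09180 × 7.31 = 0.6711 g
n(Sn) = 0.6711 / 118.71 = 0.005653 mol; n(e⁻) = 2 × 0.005653 = 0.01131 mol
Q = 0.01131 × 96500 = 1091 C
t = 1091 / 0.602 = 1812 s = 30.2 min

30.2 min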